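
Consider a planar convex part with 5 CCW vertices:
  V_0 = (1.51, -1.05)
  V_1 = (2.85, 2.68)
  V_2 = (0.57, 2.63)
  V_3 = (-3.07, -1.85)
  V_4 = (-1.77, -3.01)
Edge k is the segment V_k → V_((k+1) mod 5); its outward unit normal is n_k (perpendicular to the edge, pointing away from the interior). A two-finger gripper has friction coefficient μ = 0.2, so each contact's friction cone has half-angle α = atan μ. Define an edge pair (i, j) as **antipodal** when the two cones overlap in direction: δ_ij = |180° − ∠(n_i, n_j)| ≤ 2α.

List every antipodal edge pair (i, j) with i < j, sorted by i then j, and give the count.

α = atan 0.2 = 11.31°;  2α = 22.62°
n_0 = (+0.9411, -0.3381)
n_1 = (-0.0219, +0.9998)
n_2 = (-0.7761, +0.6306)
n_3 = (-0.6658, -0.7461)
n_4 = (+0.5130, -0.8584)
  (0,1): δ = 68.98°  ·
  (0,2): δ = 19.33°  ✓
  (0,3): δ = 68.02°  ·
  (0,4): δ = 140.62°  ·
  (1,2): δ = 130.35°  ·
  (1,3): δ = 43.00°  ·
  (1,4): δ = 29.60°  ·
  (2,3): δ = 92.65°  ·
  (2,4): δ = 20.05°  ✓
  (3,4): δ = 107.40°  ·
antipodal pairs: 2

count = 2; pairs: (0,2), (2,4)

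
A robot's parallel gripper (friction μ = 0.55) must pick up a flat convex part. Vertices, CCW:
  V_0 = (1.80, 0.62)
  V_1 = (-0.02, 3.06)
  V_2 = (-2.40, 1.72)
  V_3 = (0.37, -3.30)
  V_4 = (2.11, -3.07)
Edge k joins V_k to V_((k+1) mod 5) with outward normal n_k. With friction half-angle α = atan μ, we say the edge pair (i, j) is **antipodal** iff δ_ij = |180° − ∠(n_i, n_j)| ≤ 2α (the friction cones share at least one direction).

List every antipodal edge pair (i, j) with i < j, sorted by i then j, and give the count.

count = 3; pairs: (0,2), (1,3), (2,4)

α = atan 0.55 = 28.81°;  2α = 57.62°
n_0 = (+0.8016, +0.5979)
n_1 = (-0.4906, +0.8714)
n_2 = (-0.8756, -0.4831)
n_3 = (+0.1310, -0.9914)
n_4 = (+0.9965, +0.0837)
  (0,1): δ = 97.34°  ·
  (0,2): δ = 7.83°  ✓
  (0,3): δ = 60.81°  ·
  (0,4): δ = 148.08°  ·
  (1,2): δ = 90.49°  ·
  (1,3): δ = 21.85°  ✓
  (1,4): δ = 65.42°  ·
  (2,3): δ = 111.36°  ·
  (2,4): δ = 24.09°  ✓
  (3,4): δ = 92.73°  ·
antipodal pairs: 3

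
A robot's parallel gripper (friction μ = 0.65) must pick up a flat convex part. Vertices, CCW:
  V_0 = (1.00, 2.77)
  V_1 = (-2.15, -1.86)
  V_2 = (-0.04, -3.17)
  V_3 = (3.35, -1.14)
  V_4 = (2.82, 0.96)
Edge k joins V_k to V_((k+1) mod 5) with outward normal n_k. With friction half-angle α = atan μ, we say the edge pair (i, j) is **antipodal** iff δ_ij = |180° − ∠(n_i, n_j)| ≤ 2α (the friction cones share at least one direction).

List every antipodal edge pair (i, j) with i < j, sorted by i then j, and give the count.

α = atan 0.65 = 33.02°;  2α = 66.05°
n_0 = (-0.8268, +0.5625)
n_1 = (-0.5275, -0.8496)
n_2 = (+0.5138, -0.8579)
n_3 = (+0.9696, +0.2447)
n_4 = (+0.7052, +0.7091)
  (0,1): δ = 87.60°  ·
  (0,2): δ = 24.86°  ✓
  (0,3): δ = 48.39°  ✓
  (0,4): δ = 79.39°  ·
  (1,2): δ = 117.25°  ·
  (1,3): δ = 44.00°  ✓
  (1,4): δ = 13.01°  ✓
  (2,3): δ = 106.75°  ·
  (2,4): δ = 75.76°  ·
  (3,4): δ = 149.01°  ·
antipodal pairs: 4

count = 4; pairs: (0,2), (0,3), (1,3), (1,4)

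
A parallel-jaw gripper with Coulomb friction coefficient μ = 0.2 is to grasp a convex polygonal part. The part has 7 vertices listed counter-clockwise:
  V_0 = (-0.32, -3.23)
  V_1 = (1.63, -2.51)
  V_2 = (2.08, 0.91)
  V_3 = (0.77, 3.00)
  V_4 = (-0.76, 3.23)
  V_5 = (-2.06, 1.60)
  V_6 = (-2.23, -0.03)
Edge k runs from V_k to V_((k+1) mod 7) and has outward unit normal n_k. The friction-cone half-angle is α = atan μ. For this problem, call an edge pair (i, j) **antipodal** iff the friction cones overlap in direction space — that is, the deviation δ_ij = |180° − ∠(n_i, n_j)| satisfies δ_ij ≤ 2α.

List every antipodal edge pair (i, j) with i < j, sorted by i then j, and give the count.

α = atan 0.2 = 11.31°;  2α = 22.62°
n_0 = (+0.3464, -0.9381)
n_1 = (+0.9915, -0.1305)
n_2 = (+0.8473, +0.5311)
n_3 = (+0.1487, +0.9889)
n_4 = (-0.7818, +0.6235)
n_5 = (-0.9946, +0.1037)
n_6 = (-0.8587, -0.5125)
  (0,1): δ = 117.76°  ·
  (0,2): δ = 78.19°  ·
  (0,3): δ = 28.81°  ·
  (0,4): δ = 31.16°  ·
  (0,5): δ = 63.78°  ·
  (0,6): δ = 100.57°  ·
  (1,2): δ = 140.42°  ·
  (1,3): δ = 91.05°  ·
  (1,4): δ = 31.08°  ·
  (1,5): δ = 1.54°  ✓
  (1,6): δ = 38.33°  ·
  (2,3): δ = 130.63°  ·
  (2,4): δ = 70.65°  ·
  (2,5): δ = 38.03°  ·
  (2,6): δ = 1.25°  ✓
  (3,4): δ = 120.02°  ·
  (3,5): δ = 87.41°  ·
  (3,6): δ = 50.62°  ·
  (4,5): δ = 147.38°  ·
  (4,6): δ = 110.59°  ·
  (5,6): δ = 143.21°  ·
antipodal pairs: 2

count = 2; pairs: (1,5), (2,6)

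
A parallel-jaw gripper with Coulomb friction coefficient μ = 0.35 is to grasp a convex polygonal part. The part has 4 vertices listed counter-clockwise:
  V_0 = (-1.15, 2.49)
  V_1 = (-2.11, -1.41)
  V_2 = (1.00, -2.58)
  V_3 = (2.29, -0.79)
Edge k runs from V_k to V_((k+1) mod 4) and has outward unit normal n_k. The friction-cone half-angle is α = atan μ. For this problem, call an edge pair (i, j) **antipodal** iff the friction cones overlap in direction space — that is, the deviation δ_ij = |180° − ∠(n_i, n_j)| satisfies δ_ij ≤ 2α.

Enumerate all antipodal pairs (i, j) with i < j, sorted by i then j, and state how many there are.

count = 2; pairs: (0,2), (1,3)

α = atan 0.35 = 19.29°;  2α = 38.58°
n_0 = (-0.9710, +0.2390)
n_1 = (-0.3521, -0.9360)
n_2 = (+0.8113, -0.5847)
n_3 = (+0.6901, +0.7237)
  (0,1): δ = 96.79°  ·
  (0,2): δ = 21.95°  ✓
  (0,3): δ = 60.19°  ·
  (1,2): δ = 105.16°  ·
  (1,3): δ = 23.02°  ✓
  (2,3): δ = 97.86°  ·
antipodal pairs: 2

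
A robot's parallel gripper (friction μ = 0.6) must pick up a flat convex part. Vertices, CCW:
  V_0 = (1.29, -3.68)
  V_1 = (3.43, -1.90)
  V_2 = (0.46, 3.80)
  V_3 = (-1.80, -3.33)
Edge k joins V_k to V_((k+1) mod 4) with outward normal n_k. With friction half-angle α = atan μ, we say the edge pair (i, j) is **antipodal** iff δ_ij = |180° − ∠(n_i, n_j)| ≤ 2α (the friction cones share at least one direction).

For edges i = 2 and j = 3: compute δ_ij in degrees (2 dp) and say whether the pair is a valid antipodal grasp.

δ = 78.88°, invalid

α = atan 0.6 = 30.96°;  2α = 61.93°
edge 2: e_2 = (-2.26, -7.13);  n_2 = (-0.9533, +0.3022)
edge 3: e_3 = (+3.09, -0.35);  n_3 = (-0.1125, -0.9936)
∠(n_2, n_3) = 101.12°
δ = |180° − 101.12°| = 78.88°
78.88° > 2α = 61.93°  →  invalid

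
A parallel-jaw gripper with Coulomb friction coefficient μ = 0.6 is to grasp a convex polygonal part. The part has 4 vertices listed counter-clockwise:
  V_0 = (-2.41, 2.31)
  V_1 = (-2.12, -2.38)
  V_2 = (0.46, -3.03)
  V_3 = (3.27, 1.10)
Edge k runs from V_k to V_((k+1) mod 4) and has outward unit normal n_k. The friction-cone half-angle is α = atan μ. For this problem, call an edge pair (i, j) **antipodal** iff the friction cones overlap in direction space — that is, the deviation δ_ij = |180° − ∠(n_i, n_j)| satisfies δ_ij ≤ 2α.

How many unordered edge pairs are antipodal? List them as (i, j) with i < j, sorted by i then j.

count = 2; pairs: (0,2), (1,3)

α = atan 0.6 = 30.96°;  2α = 61.93°
n_0 = (-0.9981, -0.0617)
n_1 = (-0.2443, -0.9697)
n_2 = (+0.8268, -0.5625)
n_3 = (+0.2084, +0.9781)
  (0,1): δ = 107.68°  ·
  (0,2): δ = 37.77°  ✓
  (0,3): δ = 74.44°  ·
  (1,2): δ = 110.09°  ·
  (1,3): δ = 2.11°  ✓
  (2,3): δ = 67.79°  ·
antipodal pairs: 2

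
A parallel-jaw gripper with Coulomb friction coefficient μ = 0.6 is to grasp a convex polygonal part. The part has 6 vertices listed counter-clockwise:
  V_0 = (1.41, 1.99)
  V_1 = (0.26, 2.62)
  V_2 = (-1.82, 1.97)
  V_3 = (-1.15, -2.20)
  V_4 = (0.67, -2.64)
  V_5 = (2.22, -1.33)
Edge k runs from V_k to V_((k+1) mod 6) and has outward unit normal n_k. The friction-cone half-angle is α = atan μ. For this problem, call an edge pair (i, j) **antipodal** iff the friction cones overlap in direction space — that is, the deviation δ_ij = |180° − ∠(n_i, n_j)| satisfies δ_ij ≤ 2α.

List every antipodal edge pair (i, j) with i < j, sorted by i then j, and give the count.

count = 6; pairs: (0,2), (0,3), (1,3), (1,4), (2,4), (2,5)

α = atan 0.6 = 30.96°;  2α = 61.93°
n_0 = (+0.4805, +0.8770)
n_1 = (-0.2983, +0.9545)
n_2 = (-0.9873, -0.1586)
n_3 = (-0.2350, -0.9720)
n_4 = (+0.6455, -0.7638)
n_5 = (+0.9715, +0.2370)
  (0,1): δ = 133.93°  ·
  (0,2): δ = 52.16°  ✓
  (0,3): δ = 15.12°  ✓
  (0,4): δ = 68.92°  ·
  (0,5): δ = 132.43°  ·
  (1,2): δ = 98.23°  ·
  (1,3): δ = 30.94°  ✓
  (1,4): δ = 22.85°  ✓
  (1,5): δ = 86.36°  ·
  (2,3): δ = 112.72°  ·
  (2,4): δ = 58.92°  ✓
  (2,5): δ = 4.58°  ✓
  (3,4): δ = 126.21°  ·
  (3,5): δ = 62.70°  ·
  (4,5): δ = 116.49°  ·
antipodal pairs: 6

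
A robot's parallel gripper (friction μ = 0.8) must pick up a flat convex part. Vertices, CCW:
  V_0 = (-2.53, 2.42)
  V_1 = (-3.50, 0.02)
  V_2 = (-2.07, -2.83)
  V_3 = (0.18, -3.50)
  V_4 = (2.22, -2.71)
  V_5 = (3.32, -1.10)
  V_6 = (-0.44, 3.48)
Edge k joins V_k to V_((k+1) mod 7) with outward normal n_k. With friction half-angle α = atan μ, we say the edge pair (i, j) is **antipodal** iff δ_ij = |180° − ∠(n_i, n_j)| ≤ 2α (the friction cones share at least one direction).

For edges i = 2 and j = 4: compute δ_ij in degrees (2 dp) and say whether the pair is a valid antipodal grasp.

δ = 107.76°, invalid

α = atan 0.8 = 38.66°;  2α = 77.32°
edge 2: e_2 = (+2.25, -0.67);  n_2 = (-0.2854, -0.9584)
edge 4: e_4 = (+1.10, +1.61);  n_4 = (+0.8257, -0.5641)
∠(n_2, n_4) = 72.24°
δ = |180° − 72.24°| = 107.76°
107.76° > 2α = 77.32°  →  invalid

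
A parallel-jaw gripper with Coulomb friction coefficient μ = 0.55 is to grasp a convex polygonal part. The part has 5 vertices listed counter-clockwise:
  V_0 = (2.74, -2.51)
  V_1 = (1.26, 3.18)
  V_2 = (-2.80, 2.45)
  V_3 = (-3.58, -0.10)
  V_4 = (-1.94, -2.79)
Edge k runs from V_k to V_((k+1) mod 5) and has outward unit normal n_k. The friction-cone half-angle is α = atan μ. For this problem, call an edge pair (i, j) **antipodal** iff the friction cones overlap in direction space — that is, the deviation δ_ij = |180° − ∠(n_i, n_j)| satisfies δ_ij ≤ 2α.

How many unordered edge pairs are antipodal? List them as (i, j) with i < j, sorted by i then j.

count = 3; pairs: (0,2), (0,3), (1,4)

α = atan 0.55 = 28.81°;  2α = 57.62°
n_0 = (+0.9678, +0.2517)
n_1 = (-0.1770, +0.9842)
n_2 = (-0.9563, +0.2925)
n_3 = (-0.8538, -0.5206)
n_4 = (+0.0597, -0.9982)
  (0,1): δ = 94.39°  ·
  (0,2): δ = 31.59°  ✓
  (0,3): δ = 16.79°  ✓
  (0,4): δ = 78.84°  ·
  (1,2): δ = 117.20°  ·
  (1,3): δ = 68.82°  ·
  (1,4): δ = 6.77°  ✓
  (2,3): δ = 131.62°  ·
  (2,4): δ = 69.57°  ·
  (3,4): δ = 117.95°  ·
antipodal pairs: 3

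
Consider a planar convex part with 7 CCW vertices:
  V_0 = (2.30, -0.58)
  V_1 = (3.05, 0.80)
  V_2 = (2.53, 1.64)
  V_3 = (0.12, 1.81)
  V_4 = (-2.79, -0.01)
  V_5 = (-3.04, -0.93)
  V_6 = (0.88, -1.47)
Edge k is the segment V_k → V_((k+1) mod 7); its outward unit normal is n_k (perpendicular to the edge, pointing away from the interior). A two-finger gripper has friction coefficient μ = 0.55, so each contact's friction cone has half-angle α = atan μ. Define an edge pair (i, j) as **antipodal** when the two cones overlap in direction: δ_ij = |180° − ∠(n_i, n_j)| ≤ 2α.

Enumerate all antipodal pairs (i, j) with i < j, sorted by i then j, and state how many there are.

count = 9; pairs: (0,3), (0,4), (1,4), (1,5), (2,5), (2,6), (3,5), (3,6), (4,6)

α = atan 0.55 = 28.81°;  2α = 57.62°
n_0 = (+0.8786, -0.4775)
n_1 = (+0.8503, +0.5264)
n_2 = (+0.0704, +0.9975)
n_3 = (-0.5303, +0.8478)
n_4 = (-0.9650, +0.2622)
n_5 = (-0.1365, -0.9906)
n_6 = (+0.5311, -0.8473)
  (0,1): δ = 119.72°  ·
  (0,2): δ = 65.51°  ·
  (0,3): δ = 29.45°  ✓
  (0,4): δ = 13.32°  ✓
  (0,5): δ = 110.68°  ·
  (0,6): δ = 150.60°  ·
  (1,2): δ = 125.79°  ·
  (1,3): δ = 89.74°  ·
  (1,4): δ = 46.96°  ✓
  (1,5): δ = 50.40°  ✓
  (1,6): δ = 90.32°  ·
  (2,3): δ = 143.94°  ·
  (2,4): δ = 101.17°  ·
  (2,5): δ = 3.81°  ✓
  (2,6): δ = 36.11°  ✓
  (3,4): δ = 137.23°  ·
  (3,5): δ = 39.87°  ✓
  (3,6): δ = 0.05°  ✓
  (4,5): δ = 82.64°  ·
  (4,6): δ = 42.72°  ✓
  (5,6): δ = 140.08°  ·
antipodal pairs: 9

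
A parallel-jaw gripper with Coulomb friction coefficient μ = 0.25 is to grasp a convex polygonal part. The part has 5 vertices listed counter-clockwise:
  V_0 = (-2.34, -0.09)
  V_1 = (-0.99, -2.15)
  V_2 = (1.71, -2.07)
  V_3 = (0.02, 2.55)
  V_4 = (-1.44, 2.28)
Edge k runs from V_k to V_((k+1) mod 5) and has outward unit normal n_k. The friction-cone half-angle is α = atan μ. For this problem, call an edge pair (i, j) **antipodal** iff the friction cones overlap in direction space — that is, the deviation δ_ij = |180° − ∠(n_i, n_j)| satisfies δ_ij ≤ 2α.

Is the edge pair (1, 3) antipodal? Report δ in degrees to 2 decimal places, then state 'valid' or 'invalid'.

α = atan 0.25 = 14.04°;  2α = 28.07°
edge 1: e_1 = (+2.70, +0.08);  n_1 = (+0.0296, -0.9996)
edge 3: e_3 = (-1.46, -0.27);  n_3 = (-0.1818, +0.9833)
∠(n_1, n_3) = 171.22°
δ = |180° − 171.22°| = 8.78°
8.78° ≤ 2α = 28.07°  →  valid

δ = 8.78°, valid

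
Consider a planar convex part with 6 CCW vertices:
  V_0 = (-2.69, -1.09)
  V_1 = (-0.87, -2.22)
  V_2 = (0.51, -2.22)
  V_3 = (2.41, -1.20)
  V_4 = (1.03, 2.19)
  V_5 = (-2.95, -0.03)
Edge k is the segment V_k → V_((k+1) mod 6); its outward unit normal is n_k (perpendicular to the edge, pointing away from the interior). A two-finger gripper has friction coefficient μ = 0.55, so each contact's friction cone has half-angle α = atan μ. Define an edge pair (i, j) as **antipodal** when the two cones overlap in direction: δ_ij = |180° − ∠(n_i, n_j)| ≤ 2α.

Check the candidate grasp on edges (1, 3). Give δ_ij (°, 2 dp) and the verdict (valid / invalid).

α = atan 0.55 = 28.81°;  2α = 57.62°
edge 1: e_1 = (+1.38, +0.00);  n_1 = (+0.0000, -1.0000)
edge 3: e_3 = (-1.38, +3.39);  n_3 = (+0.9262, +0.3770)
∠(n_1, n_3) = 112.15°
δ = |180° − 112.15°| = 67.85°
67.85° > 2α = 57.62°  →  invalid

δ = 67.85°, invalid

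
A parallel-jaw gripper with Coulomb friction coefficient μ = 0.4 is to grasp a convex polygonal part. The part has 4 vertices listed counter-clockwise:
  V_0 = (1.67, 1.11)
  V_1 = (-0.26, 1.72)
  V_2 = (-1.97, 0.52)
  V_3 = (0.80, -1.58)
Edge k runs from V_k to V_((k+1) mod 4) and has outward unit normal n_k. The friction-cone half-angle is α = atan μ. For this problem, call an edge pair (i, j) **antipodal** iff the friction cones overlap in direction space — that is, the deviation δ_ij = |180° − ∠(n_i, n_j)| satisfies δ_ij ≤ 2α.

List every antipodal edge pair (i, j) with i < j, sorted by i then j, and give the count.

α = atan 0.4 = 21.80°;  2α = 43.60°
n_0 = (+0.3014, +0.9535)
n_1 = (-0.5744, +0.8186)
n_2 = (-0.6041, -0.7969)
n_3 = (+0.9515, -0.3077)
  (0,1): δ = 127.40°  ·
  (0,2): δ = 19.63°  ✓
  (0,3): δ = 89.62°  ·
  (1,2): δ = 72.23°  ·
  (1,3): δ = 37.02°  ✓
  (2,3): δ = 70.76°  ·
antipodal pairs: 2

count = 2; pairs: (0,2), (1,3)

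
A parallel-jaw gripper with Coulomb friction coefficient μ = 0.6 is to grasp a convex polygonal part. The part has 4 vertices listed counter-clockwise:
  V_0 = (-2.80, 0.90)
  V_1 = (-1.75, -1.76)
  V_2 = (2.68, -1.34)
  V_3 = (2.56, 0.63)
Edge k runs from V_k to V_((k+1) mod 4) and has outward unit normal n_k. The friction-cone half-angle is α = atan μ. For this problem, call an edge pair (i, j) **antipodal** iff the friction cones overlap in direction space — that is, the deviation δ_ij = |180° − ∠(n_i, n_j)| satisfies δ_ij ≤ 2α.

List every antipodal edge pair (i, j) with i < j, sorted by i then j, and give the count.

α = atan 0.6 = 30.96°;  2α = 61.93°
n_0 = (-0.9302, -0.3672)
n_1 = (+0.0944, -0.9955)
n_2 = (+0.9981, +0.0608)
n_3 = (+0.0503, +0.9987)
  (0,1): δ = 106.13°  ·
  (0,2): δ = 18.06°  ✓
  (0,3): δ = 65.58°  ·
  (1,2): δ = 91.93°  ·
  (1,3): δ = 8.30°  ✓
  (2,3): δ = 96.37°  ·
antipodal pairs: 2

count = 2; pairs: (0,2), (1,3)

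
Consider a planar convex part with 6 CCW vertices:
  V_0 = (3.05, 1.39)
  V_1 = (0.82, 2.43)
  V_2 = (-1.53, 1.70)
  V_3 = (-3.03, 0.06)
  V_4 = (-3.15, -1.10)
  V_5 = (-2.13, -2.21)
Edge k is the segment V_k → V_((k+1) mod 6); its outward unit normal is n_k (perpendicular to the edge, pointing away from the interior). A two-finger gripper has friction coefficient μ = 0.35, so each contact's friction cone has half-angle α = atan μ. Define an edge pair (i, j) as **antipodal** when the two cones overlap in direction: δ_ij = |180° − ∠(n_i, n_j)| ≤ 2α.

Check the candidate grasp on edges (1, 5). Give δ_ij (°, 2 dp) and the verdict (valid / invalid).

δ = 17.54°, valid

α = atan 0.35 = 19.29°;  2α = 38.58°
edge 1: e_1 = (-2.35, -0.73);  n_1 = (-0.2967, +0.9550)
edge 5: e_5 = (+5.18, +3.60);  n_5 = (+0.5707, -0.8212)
∠(n_1, n_5) = 162.46°
δ = |180° − 162.46°| = 17.54°
17.54° ≤ 2α = 38.58°  →  valid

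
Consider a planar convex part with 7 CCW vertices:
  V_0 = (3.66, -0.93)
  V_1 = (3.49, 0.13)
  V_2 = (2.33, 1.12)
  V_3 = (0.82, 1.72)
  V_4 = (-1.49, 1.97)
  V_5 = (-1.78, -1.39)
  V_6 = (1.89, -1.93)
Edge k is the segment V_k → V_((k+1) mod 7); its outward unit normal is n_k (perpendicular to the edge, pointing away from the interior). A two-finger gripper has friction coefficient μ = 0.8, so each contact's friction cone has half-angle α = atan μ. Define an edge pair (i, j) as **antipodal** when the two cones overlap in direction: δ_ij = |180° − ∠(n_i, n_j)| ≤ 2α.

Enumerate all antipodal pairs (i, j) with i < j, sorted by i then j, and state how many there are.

α = atan 0.8 = 38.66°;  2α = 77.32°
n_0 = (+0.9874, +0.1584)
n_1 = (+0.6492, +0.7606)
n_2 = (+0.3693, +0.9293)
n_3 = (+0.1076, +0.9942)
n_4 = (-0.9963, +0.0860)
n_5 = (-0.1456, -0.9893)
n_6 = (+0.4919, -0.8707)
  (0,1): δ = 139.59°  ·
  (0,2): δ = 120.78°  ·
  (0,3): δ = 105.29°  ·
  (0,4): δ = 14.04°  ✓
  (0,5): δ = 72.52°  ✓
  (0,6): δ = 110.35°  ·
  (1,2): δ = 161.19°  ·
  (1,3): δ = 145.70°  ·
  (1,4): δ = 54.45°  ✓
  (1,5): δ = 32.11°  ✓
  (1,6): δ = 69.94°  ✓
  (2,3): δ = 164.51°  ·
  (2,4): δ = 73.26°  ✓
  (2,5): δ = 13.30°  ✓
  (2,6): δ = 51.14°  ✓
  (3,4): δ = 88.76°  ·
  (3,5): δ = 2.19°  ✓
  (3,6): δ = 35.64°  ✓
  (4,5): δ = 93.44°  ·
  (4,6): δ = 55.60°  ✓
  (5,6): δ = 142.16°  ·
antipodal pairs: 11

count = 11; pairs: (0,4), (0,5), (1,4), (1,5), (1,6), (2,4), (2,5), (2,6), (3,5), (3,6), (4,6)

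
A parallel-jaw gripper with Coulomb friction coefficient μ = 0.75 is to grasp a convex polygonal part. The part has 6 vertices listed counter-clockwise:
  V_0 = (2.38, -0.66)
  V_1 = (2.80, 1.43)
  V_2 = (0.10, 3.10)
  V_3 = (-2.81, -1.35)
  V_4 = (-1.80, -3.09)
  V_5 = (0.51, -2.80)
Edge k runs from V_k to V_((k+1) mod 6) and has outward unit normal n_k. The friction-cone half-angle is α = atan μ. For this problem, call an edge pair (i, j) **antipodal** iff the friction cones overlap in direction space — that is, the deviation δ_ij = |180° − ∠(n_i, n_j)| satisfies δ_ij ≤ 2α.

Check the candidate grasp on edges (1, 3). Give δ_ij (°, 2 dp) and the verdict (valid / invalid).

δ = 28.13°, valid

α = atan 0.75 = 36.87°;  2α = 73.74°
edge 1: e_1 = (-2.70, +1.67);  n_1 = (+0.5260, +0.8505)
edge 3: e_3 = (+1.01, -1.74);  n_3 = (-0.8649, -0.5020)
∠(n_1, n_3) = 151.87°
δ = |180° − 151.87°| = 28.13°
28.13° ≤ 2α = 73.74°  →  valid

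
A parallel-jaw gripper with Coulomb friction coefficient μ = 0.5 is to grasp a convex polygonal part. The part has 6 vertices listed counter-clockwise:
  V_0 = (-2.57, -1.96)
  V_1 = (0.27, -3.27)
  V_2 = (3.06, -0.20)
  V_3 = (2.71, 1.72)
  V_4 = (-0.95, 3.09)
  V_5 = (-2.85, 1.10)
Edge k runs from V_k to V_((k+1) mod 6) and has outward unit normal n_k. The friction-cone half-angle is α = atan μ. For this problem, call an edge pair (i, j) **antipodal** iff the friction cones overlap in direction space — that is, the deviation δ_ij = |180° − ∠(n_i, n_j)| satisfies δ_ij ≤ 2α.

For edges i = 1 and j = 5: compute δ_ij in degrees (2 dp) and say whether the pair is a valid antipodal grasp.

α = atan 0.5 = 26.57°;  2α = 53.13°
edge 1: e_1 = (+2.79, +3.07);  n_1 = (+0.7400, -0.6726)
edge 5: e_5 = (+0.28, -3.06);  n_5 = (-0.9958, -0.0911)
∠(n_1, n_5) = 132.51°
δ = |180° − 132.51°| = 47.49°
47.49° ≤ 2α = 53.13°  →  valid

δ = 47.49°, valid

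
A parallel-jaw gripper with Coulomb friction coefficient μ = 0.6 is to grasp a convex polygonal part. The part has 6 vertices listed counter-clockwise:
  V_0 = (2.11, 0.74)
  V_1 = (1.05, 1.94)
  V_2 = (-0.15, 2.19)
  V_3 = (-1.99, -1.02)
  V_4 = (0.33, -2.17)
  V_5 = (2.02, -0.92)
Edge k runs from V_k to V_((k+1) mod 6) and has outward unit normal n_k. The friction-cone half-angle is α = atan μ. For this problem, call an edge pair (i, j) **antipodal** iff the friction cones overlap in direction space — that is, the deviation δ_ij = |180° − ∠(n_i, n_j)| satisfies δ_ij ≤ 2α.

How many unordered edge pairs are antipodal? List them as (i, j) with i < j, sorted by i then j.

count = 5; pairs: (0,3), (1,3), (1,4), (2,4), (2,5)

α = atan 0.6 = 30.96°;  2α = 61.93°
n_0 = (+0.7495, +0.6620)
n_1 = (+0.2040, +0.9790)
n_2 = (-0.8676, +0.4973)
n_3 = (-0.4441, -0.8960)
n_4 = (+0.5947, -0.8040)
n_5 = (+0.9985, -0.0541)
  (0,1): δ = 143.22°  ·
  (0,2): δ = 71.28°  ·
  (0,3): δ = 22.18°  ✓
  (0,4): δ = 85.03°  ·
  (0,5): δ = 135.44°  ·
  (1,2): δ = 108.05°  ·
  (1,3): δ = 14.60°  ✓
  (1,4): δ = 48.26°  ✓
  (1,5): δ = 98.66°  ·
  (2,3): δ = 86.55°  ·
  (2,4): δ = 23.69°  ✓
  (2,5): δ = 26.72°  ✓
  (3,4): δ = 117.14°  ·
  (3,5): δ = 66.74°  ·
  (4,5): δ = 129.59°  ·
antipodal pairs: 5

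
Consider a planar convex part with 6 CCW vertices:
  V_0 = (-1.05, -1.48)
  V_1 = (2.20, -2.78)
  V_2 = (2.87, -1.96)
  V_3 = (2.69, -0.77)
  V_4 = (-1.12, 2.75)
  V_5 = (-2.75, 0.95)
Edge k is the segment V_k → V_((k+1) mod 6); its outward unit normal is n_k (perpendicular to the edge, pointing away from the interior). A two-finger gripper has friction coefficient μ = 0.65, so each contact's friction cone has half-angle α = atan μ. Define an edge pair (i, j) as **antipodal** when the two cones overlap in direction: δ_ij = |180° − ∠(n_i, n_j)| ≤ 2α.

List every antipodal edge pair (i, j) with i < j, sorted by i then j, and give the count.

count = 6; pairs: (0,2), (0,3), (1,4), (2,4), (2,5), (3,5)

α = atan 0.65 = 33.02°;  2α = 66.05°
n_0 = (-0.3714, -0.9285)
n_1 = (+0.7744, -0.6327)
n_2 = (+0.9888, +0.1496)
n_3 = (+0.6786, +0.7345)
n_4 = (-0.7412, +0.6712)
n_5 = (-0.8194, -0.5732)
  (0,1): δ = 107.45°  ·
  (0,2): δ = 59.60°  ✓
  (0,3): δ = 20.93°  ✓
  (0,4): δ = 69.64°  ·
  (0,5): δ = 146.78°  ·
  (1,2): δ = 132.15°  ·
  (1,3): δ = 93.48°  ·
  (1,4): δ = 2.91°  ✓
  (1,5): δ = 74.23°  ·
  (2,3): δ = 141.34°  ·
  (2,4): δ = 50.76°  ✓
  (2,5): δ = 26.37°  ✓
  (3,4): δ = 89.43°  ·
  (3,5): δ = 12.29°  ✓
  (4,5): δ = 102.86°  ·
antipodal pairs: 6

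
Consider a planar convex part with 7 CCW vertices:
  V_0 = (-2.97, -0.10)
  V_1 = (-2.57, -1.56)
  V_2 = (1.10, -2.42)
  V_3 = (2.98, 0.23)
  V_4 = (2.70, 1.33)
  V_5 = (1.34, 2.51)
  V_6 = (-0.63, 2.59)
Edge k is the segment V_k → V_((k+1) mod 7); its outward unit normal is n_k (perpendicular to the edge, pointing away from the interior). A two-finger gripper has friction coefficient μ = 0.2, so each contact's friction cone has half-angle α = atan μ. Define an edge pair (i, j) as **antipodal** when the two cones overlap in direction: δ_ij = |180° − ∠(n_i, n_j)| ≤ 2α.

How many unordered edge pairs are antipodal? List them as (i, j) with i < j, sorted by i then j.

count = 3; pairs: (0,3), (1,5), (2,6)

α = atan 0.2 = 11.31°;  2α = 22.62°
n_0 = (-0.9645, -0.2642)
n_1 = (-0.2282, -0.9736)
n_2 = (+0.8156, -0.5786)
n_3 = (+0.9691, +0.2467)
n_4 = (+0.6554, +0.7553)
n_5 = (+0.0406, +0.9992)
n_6 = (-0.7545, +0.6563)
  (0,1): δ = 118.51°  ·
  (0,2): δ = 50.67°  ·
  (0,3): δ = 1.04°  ✓
  (0,4): δ = 33.73°  ·
  (0,5): δ = 72.35°  ·
  (0,6): δ = 123.66°  ·
  (1,2): δ = 112.16°  ·
  (1,3): δ = 62.53°  ·
  (1,4): δ = 27.76°  ·
  (1,5): δ = 10.86°  ✓
  (1,6): δ = 62.17°  ·
  (2,3): δ = 130.37°  ·
  (2,4): δ = 95.59°  ·
  (2,5): δ = 56.97°  ·
  (2,6): δ = 5.67°  ✓
  (3,4): δ = 145.23°  ·
  (3,5): δ = 106.61°  ·
  (3,6): δ = 55.30°  ·
  (4,5): δ = 141.38°  ·
  (4,6): δ = 90.07°  ·
  (5,6): δ = 128.69°  ·
antipodal pairs: 3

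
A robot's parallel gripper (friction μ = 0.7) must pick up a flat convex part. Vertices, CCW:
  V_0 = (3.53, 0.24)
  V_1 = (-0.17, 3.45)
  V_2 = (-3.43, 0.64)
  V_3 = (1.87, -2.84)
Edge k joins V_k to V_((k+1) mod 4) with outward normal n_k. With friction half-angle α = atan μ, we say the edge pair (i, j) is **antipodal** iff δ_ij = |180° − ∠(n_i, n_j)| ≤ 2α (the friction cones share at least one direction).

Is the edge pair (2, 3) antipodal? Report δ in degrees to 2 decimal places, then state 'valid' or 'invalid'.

δ = 85.03°, invalid

α = atan 0.7 = 34.99°;  2α = 69.98°
edge 2: e_2 = (+5.30, -3.48);  n_2 = (-0.5489, -0.8359)
edge 3: e_3 = (+1.66, +3.08);  n_3 = (+0.8803, -0.4744)
∠(n_2, n_3) = 94.97°
δ = |180° − 94.97°| = 85.03°
85.03° > 2α = 69.98°  →  invalid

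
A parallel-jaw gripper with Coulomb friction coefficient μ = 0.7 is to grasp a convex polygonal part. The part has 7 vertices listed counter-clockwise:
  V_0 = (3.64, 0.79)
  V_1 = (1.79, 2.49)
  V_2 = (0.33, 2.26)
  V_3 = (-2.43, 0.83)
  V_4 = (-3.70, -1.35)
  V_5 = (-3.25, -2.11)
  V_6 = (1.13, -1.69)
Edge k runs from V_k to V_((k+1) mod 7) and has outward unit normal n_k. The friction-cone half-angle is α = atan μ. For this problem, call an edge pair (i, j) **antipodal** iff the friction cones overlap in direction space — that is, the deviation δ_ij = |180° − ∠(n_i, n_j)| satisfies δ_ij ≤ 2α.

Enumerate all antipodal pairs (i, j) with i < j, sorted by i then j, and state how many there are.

count = 9; pairs: (0,4), (0,5), (1,4), (1,5), (1,6), (2,5), (2,6), (3,5), (3,6)

α = atan 0.7 = 34.99°;  2α = 69.98°
n_0 = (+0.6766, +0.7363)
n_1 = (-0.1556, +0.9878)
n_2 = (-0.4600, +0.8879)
n_3 = (-0.8641, +0.5034)
n_4 = (-0.8605, -0.5095)
n_5 = (+0.0955, -0.9954)
n_6 = (+0.7028, -0.7113)
  (0,1): δ = 128.47°  ·
  (0,2): δ = 110.03°  ·
  (0,3): δ = 77.64°  ·
  (0,4): δ = 16.79°  ✓
  (0,5): δ = 48.06°  ✓
  (0,6): δ = 87.24°  ·
  (1,2): δ = 161.56°  ·
  (1,3): δ = 129.18°  ·
  (1,4): δ = 68.32°  ✓
  (1,5): δ = 3.48°  ✓
  (1,6): δ = 35.70°  ✓
  (2,3): δ = 147.61°  ·
  (2,4): δ = 86.76°  ·
  (2,5): δ = 21.91°  ✓
  (2,6): δ = 17.27°  ✓
  (3,4): δ = 119.15°  ·
  (3,5): δ = 54.30°  ✓
  (3,6): δ = 15.12°  ✓
  (4,5): δ = 115.15°  ·
  (4,6): δ = 75.97°  ·
  (5,6): δ = 140.82°  ·
antipodal pairs: 9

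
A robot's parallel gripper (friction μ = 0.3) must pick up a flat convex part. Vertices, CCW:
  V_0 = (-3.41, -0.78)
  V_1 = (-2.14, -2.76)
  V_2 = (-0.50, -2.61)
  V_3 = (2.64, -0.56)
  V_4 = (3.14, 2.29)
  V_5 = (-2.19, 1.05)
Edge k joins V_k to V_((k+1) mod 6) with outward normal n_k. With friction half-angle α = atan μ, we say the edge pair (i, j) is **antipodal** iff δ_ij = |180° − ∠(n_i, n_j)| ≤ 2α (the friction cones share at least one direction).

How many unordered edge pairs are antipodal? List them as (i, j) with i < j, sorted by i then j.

count = 4; pairs: (1,4), (2,4), (2,5), (3,5)

α = atan 0.3 = 16.70°;  2α = 33.40°
n_0 = (-0.8417, -0.5399)
n_1 = (+0.0911, -0.9958)
n_2 = (+0.5467, -0.8373)
n_3 = (+0.9850, -0.1728)
n_4 = (-0.2266, +0.9740)
n_5 = (-0.8321, +0.5547)
  (0,1): δ = 117.45°  ·
  (0,2): δ = 89.54°  ·
  (0,3): δ = 42.63°  ·
  (0,4): δ = 70.42°  ·
  (0,5): δ = 113.63°  ·
  (1,2): δ = 152.09°  ·
  (1,3): δ = 105.18°  ·
  (1,4): δ = 7.87°  ✓
  (1,5): δ = 51.08°  ·
  (2,3): δ = 133.09°  ·
  (2,4): δ = 20.04°  ✓
  (2,5): δ = 23.17°  ✓
  (3,4): δ = 66.95°  ·
  (3,5): δ = 23.74°  ✓
  (4,5): δ = 136.79°  ·
antipodal pairs: 4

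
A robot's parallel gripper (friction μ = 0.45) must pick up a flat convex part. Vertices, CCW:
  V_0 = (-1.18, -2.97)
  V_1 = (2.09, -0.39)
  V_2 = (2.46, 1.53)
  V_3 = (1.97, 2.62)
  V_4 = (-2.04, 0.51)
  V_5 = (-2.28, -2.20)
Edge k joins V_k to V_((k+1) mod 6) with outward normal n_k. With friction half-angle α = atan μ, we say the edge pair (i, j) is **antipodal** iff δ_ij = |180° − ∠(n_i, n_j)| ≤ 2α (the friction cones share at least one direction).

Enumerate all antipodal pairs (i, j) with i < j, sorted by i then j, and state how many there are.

count = 5; pairs: (0,3), (0,4), (1,4), (2,4), (2,5)

α = atan 0.45 = 24.23°;  2α = 48.46°
n_0 = (+0.6194, -0.7851)
n_1 = (+0.9819, -0.1892)
n_2 = (+0.9121, +0.4100)
n_3 = (-0.4657, +0.8850)
n_4 = (-0.9961, +0.0882)
n_5 = (-0.5735, -0.8192)
  (0,1): δ = 139.18°  ·
  (0,2): δ = 104.07°  ·
  (0,3): δ = 10.52°  ✓
  (0,4): δ = 46.67°  ✓
  (0,5): δ = 106.73°  ·
  (1,2): δ = 144.89°  ·
  (1,3): δ = 51.34°  ·
  (1,4): δ = 5.85°  ✓
  (1,5): δ = 65.92°  ·
  (2,3): δ = 86.45°  ·
  (2,4): δ = 29.27°  ✓
  (2,5): δ = 30.80°  ✓
  (3,4): δ = 122.81°  ·
  (3,5): δ = 62.74°  ·
  (4,5): δ = 119.93°  ·
antipodal pairs: 5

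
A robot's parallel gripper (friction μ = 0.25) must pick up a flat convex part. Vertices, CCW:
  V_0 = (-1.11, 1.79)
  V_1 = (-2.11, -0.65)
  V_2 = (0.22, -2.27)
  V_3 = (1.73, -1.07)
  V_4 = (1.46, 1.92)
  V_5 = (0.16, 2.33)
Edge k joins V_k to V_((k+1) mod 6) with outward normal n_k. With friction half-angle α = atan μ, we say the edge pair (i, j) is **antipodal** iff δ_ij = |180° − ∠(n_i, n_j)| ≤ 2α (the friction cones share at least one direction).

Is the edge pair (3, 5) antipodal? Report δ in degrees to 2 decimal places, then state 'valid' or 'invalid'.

α = atan 0.25 = 14.04°;  2α = 28.07°
edge 3: e_3 = (-0.27, +2.99);  n_3 = (+0.9959, +0.0899)
edge 5: e_5 = (-1.27, -0.54);  n_5 = (-0.3913, +0.9203)
∠(n_3, n_5) = 107.88°
δ = |180° − 107.88°| = 72.12°
72.12° > 2α = 28.07°  →  invalid

δ = 72.12°, invalid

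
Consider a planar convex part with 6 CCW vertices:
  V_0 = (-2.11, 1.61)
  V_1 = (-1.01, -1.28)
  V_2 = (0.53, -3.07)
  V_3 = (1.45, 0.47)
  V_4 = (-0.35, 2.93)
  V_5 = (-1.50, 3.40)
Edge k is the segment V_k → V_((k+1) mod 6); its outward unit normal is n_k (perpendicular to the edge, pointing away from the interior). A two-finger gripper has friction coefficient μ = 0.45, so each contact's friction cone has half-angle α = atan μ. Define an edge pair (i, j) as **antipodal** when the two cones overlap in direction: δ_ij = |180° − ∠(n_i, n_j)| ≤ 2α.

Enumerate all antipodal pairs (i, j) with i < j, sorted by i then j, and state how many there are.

count = 6; pairs: (0,2), (0,3), (0,4), (1,3), (1,4), (2,5)

α = atan 0.45 = 24.23°;  2α = 48.46°
n_0 = (-0.9346, -0.3557)
n_1 = (-0.7581, -0.6522)
n_2 = (+0.9678, -0.2515)
n_3 = (+0.8070, +0.5905)
n_4 = (+0.3783, +0.9257)
n_5 = (-0.9465, +0.3226)
  (0,1): δ = 160.13°  ·
  (0,2): δ = 35.41°  ✓
  (0,3): δ = 15.36°  ✓
  (0,4): δ = 46.93°  ✓
  (0,5): δ = 140.34°  ·
  (1,2): δ = 55.27°  ·
  (1,3): δ = 4.51°  ✓
  (1,4): δ = 27.06°  ✓
  (1,5): δ = 120.48°  ·
  (2,3): δ = 129.24°  ·
  (2,4): δ = 97.66°  ·
  (2,5): δ = 4.25°  ✓
  (3,4): δ = 148.42°  ·
  (3,5): δ = 55.01°  ·
  (4,5): δ = 86.59°  ·
antipodal pairs: 6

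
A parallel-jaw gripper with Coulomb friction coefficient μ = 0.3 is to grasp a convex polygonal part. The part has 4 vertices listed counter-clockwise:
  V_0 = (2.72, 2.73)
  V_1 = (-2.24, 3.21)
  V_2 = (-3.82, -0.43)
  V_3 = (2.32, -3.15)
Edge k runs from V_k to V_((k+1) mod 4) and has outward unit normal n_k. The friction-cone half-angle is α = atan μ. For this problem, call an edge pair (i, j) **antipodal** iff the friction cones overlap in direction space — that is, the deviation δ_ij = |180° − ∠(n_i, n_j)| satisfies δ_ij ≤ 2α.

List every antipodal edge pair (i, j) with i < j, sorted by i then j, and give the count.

count = 2; pairs: (0,2), (1,3)

α = atan 0.3 = 16.70°;  2α = 33.40°
n_0 = (+0.0963, +0.9954)
n_1 = (-0.9173, +0.3982)
n_2 = (-0.4050, -0.9143)
n_3 = (+0.9977, -0.0679)
  (0,1): δ = 107.94°  ·
  (0,2): δ = 18.37°  ✓
  (0,3): δ = 91.64°  ·
  (1,2): δ = 90.43°  ·
  (1,3): δ = 19.57°  ✓
  (2,3): δ = 70.00°  ·
antipodal pairs: 2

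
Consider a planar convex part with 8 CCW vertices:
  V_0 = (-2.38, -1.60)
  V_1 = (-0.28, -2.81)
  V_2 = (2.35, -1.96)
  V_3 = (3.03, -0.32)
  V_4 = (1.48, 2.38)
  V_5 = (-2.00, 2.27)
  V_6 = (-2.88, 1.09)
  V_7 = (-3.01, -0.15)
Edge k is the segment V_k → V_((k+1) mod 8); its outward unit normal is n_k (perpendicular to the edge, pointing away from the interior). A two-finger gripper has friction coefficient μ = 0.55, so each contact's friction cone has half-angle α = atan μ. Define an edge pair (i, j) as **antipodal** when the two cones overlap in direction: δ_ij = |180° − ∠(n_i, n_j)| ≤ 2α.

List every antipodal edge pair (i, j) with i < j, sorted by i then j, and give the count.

count = 9; pairs: (0,3), (0,4), (1,4), (1,5), (2,5), (2,6), (2,7), (3,6), (3,7)

α = atan 0.55 = 28.81°;  2α = 57.62°
n_0 = (-0.4992, -0.8665)
n_1 = (+0.3075, -0.9515)
n_2 = (+0.9237, -0.3830)
n_3 = (+0.8673, +0.4979)
n_4 = (-0.0316, +0.9995)
n_5 = (-0.8016, +0.5978)
n_6 = (-0.9945, +0.1043)
n_7 = (-0.9172, -0.3985)
  (0,1): δ = 132.14°  ·
  (0,2): δ = 82.57°  ·
  (0,3): δ = 30.19°  ✓
  (0,4): δ = 31.76°  ✓
  (0,5): δ = 83.24°  ·
  (0,6): δ = 113.97°  ·
  (0,7): δ = 143.43°  ·
  (1,2): δ = 130.43°  ·
  (1,3): δ = 78.05°  ·
  (1,4): δ = 16.10°  ✓
  (1,5): δ = 35.38°  ✓
  (1,6): δ = 66.10°  ·
  (1,7): δ = 95.57°  ·
  (2,3): δ = 127.62°  ·
  (2,4): δ = 65.67°  ·
  (2,5): δ = 14.19°  ✓
  (2,6): δ = 16.54°  ✓
  (2,7): δ = 46.00°  ✓
  (3,4): δ = 118.05°  ·
  (3,5): δ = 66.57°  ·
  (3,6): δ = 35.84°  ✓
  (3,7): δ = 6.37°  ✓
  (4,5): δ = 128.52°  ·
  (4,6): δ = 97.80°  ·
  (4,7): δ = 68.33°  ·
  (5,6): δ = 149.27°  ·
  (5,7): δ = 119.80°  ·
  (6,7): δ = 150.53°  ·
antipodal pairs: 9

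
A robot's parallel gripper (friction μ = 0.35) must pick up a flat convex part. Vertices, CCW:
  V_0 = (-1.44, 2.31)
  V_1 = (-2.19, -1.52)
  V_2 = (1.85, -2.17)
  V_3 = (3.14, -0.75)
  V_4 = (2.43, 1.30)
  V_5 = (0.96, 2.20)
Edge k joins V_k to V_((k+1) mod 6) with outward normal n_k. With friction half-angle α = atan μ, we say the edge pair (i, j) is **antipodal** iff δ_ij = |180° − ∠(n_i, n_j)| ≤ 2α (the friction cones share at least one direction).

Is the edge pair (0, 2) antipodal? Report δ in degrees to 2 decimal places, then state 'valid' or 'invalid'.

α = atan 0.35 = 19.29°;  2α = 38.58°
edge 0: e_0 = (-0.75, -3.83);  n_0 = (-0.9814, +0.1922)
edge 2: e_2 = (+1.29, +1.42);  n_2 = (+0.7402, -0.6724)
∠(n_0, n_2) = 148.83°
δ = |180° − 148.83°| = 31.17°
31.17° ≤ 2α = 38.58°  →  valid

δ = 31.17°, valid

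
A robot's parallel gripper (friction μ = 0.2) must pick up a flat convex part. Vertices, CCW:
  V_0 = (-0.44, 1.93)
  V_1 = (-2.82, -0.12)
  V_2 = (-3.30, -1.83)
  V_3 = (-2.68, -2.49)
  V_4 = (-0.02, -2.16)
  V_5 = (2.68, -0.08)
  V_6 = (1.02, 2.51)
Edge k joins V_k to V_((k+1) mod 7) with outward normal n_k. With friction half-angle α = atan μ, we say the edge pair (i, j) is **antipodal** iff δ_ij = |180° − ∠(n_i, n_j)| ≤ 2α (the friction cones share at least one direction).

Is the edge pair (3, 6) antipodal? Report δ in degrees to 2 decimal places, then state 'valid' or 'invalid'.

δ = 14.59°, valid

α = atan 0.2 = 11.31°;  2α = 22.62°
edge 3: e_3 = (+2.66, +0.33);  n_3 = (+0.1231, -0.9924)
edge 6: e_6 = (-1.46, -0.58);  n_6 = (-0.3692, +0.9294)
∠(n_3, n_6) = 165.41°
δ = |180° − 165.41°| = 14.59°
14.59° ≤ 2α = 22.62°  →  valid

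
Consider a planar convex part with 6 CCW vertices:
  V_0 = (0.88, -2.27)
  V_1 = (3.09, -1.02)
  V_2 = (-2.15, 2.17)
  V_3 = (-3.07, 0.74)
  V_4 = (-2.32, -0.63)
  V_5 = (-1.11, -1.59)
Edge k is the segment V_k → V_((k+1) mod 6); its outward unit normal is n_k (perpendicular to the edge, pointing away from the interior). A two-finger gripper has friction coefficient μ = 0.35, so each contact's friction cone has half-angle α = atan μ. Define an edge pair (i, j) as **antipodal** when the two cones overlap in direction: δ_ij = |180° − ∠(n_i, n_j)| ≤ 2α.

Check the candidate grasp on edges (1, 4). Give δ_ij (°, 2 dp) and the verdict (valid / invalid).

δ = 7.10°, valid

α = atan 0.35 = 19.29°;  2α = 38.58°
edge 1: e_1 = (-5.24, +3.19);  n_1 = (+0.5200, +0.8542)
edge 4: e_4 = (+1.21, -0.96);  n_4 = (-0.6215, -0.7834)
∠(n_1, n_4) = 172.90°
δ = |180° − 172.90°| = 7.10°
7.10° ≤ 2α = 38.58°  →  valid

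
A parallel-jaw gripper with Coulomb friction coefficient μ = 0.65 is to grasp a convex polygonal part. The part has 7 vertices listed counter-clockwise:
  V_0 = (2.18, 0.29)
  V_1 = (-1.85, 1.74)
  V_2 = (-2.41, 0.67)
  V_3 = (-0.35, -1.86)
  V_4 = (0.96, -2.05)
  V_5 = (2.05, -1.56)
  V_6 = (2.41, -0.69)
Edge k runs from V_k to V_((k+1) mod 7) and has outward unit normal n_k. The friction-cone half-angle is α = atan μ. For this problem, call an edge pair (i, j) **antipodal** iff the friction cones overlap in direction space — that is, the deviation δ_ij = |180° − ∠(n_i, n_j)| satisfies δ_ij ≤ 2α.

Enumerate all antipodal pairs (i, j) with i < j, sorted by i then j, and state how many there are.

count = 8; pairs: (0,2), (0,3), (0,4), (1,4), (1,5), (1,6), (2,5), (2,6)

α = atan 0.65 = 33.02°;  2α = 66.05°
n_0 = (+0.3386, +0.9409)
n_1 = (-0.8860, +0.4637)
n_2 = (-0.7755, -0.6314)
n_3 = (-0.1435, -0.9896)
n_4 = (+0.4100, -0.9121)
n_5 = (+0.9240, -0.3824)
n_6 = (+0.9735, +0.2285)
  (0,1): δ = 97.84°  ·
  (0,2): δ = 31.06°  ✓
  (0,3): δ = 11.54°  ✓
  (0,4): δ = 43.99°  ✓
  (0,5): δ = 87.31°  ·
  (0,6): δ = 123.00°  ·
  (1,2): δ = 113.22°  ·
  (1,3): δ = 70.63°  ·
  (1,4): δ = 38.17°  ✓
  (1,5): δ = 5.15°  ✓
  (1,6): δ = 40.83°  ✓
  (2,3): δ = 137.41°  ·
  (2,4): δ = 104.95°  ·
  (2,5): δ = 61.63°  ✓
  (2,6): δ = 25.95°  ✓
  (3,4): δ = 147.54°  ·
  (3,5): δ = 104.23°  ·
  (3,6): δ = 68.54°  ·
  (4,5): δ = 136.69°  ·
  (4,6): δ = 101.00°  ·
  (5,6): δ = 144.31°  ·
antipodal pairs: 8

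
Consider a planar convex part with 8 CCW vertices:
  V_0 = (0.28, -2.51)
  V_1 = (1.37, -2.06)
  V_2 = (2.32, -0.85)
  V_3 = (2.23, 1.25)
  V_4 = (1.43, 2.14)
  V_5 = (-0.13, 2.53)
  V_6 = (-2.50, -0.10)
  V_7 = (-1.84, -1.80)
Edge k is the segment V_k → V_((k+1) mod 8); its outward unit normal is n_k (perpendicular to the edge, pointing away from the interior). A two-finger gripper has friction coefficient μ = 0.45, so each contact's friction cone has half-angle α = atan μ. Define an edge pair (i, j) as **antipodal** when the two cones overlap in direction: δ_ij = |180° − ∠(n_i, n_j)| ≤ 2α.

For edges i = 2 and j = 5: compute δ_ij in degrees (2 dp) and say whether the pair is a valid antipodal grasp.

δ = 44.48°, valid

α = atan 0.45 = 24.23°;  2α = 48.46°
edge 2: e_2 = (-0.09, +2.10);  n_2 = (+0.9991, +0.0428)
edge 5: e_5 = (-2.37, -2.63);  n_5 = (-0.7429, +0.6694)
∠(n_2, n_5) = 135.52°
δ = |180° − 135.52°| = 44.48°
44.48° ≤ 2α = 48.46°  →  valid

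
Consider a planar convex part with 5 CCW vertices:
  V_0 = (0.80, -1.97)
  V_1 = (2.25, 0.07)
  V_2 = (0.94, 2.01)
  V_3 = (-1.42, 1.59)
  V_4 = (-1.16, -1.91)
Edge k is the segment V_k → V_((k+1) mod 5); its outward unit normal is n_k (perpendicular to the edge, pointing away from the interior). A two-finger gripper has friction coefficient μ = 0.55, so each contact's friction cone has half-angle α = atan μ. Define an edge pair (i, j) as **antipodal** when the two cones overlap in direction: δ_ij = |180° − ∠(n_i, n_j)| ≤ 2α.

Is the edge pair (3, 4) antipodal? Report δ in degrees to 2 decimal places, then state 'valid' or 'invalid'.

δ = 96.00°, invalid

α = atan 0.55 = 28.81°;  2α = 57.62°
edge 3: e_3 = (+0.26, -3.50);  n_3 = (-0.9973, -0.0741)
edge 4: e_4 = (+1.96, -0.06);  n_4 = (-0.0306, -0.9995)
∠(n_3, n_4) = 84.00°
δ = |180° − 84.00°| = 96.00°
96.00° > 2α = 57.62°  →  invalid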